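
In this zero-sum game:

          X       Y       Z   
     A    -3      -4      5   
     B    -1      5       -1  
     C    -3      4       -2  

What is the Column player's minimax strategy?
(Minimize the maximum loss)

Column should play X, value = -1

Work:
Column player minimizes Row's maximum payoff:
Column X: max payoff to Row = -1
Column Y: max payoff to Row = 5
Column Z: max payoff to Row = 5
Minimum is -1, achieved by column X.
Minimax strategy: X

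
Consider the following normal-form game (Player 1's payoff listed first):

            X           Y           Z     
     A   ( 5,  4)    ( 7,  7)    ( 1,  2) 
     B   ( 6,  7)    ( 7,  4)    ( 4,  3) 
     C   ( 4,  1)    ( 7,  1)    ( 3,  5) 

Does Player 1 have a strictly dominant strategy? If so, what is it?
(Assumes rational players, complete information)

No strictly dominant strategy exists for Player 1

Work:
A strategy strictly dominates another if it gives a strictly higher payoff against every opponent action. Compare each pair of P1's strategies column-by-column:
  A vs B: [5 vs 6, 7 vs 7, 1 vs 4] → A does not strictly dominate B (column X: 5 ≤ 6)
  A vs C: [5 vs 4, 7 vs 7, 1 vs 3] → A does not strictly dominate C (column Y: 7 ≤ 7)
  B vs A: [6 vs 5, 7 vs 7, 4 vs 1] → B does not strictly dominate A (column Y: 7 ≤ 7)
  B vs C: [6 vs 4, 7 vs 7, 4 vs 3] → B does not strictly dominate C (column Y: 7 ≤ 7)
  C vs A: [4 vs 5, 7 vs 7, 3 vs 1] → C does not strictly dominate A (column X: 4 ≤ 5)
  C vs B: [4 vs 6, 7 vs 7, 3 vs 4] → C does not strictly dominate B (column X: 4 ≤ 6)
No single strategy strictly dominates all others → no strictly dominant strategy.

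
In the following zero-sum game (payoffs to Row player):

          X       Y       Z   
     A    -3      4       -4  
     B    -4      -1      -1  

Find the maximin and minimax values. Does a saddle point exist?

Maximin = -4, Minimax = -3, Saddle: False

Work:
Row minimums: [-4, -4] → maximin = -4
Column maximums: [-3, 4, -1] → minimax = -3
No saddle point (maximin ≠ minimax). Mixed strategy needed.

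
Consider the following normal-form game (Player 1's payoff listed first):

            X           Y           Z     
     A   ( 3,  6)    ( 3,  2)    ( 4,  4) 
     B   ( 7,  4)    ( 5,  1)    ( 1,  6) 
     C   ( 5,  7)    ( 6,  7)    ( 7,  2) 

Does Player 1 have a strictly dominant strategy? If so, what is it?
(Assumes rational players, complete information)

No strictly dominant strategy exists for Player 1

Work:
A strategy strictly dominates another if it gives a strictly higher payoff against every opponent action. Compare each pair of P1's strategies column-by-column:
  A vs B: [3 vs 7, 3 vs 5, 4 vs 1] → A does not strictly dominate B (column X: 3 ≤ 7)
  A vs C: [3 vs 5, 3 vs 6, 4 vs 7] → A does not strictly dominate C (column X: 3 ≤ 5)
  B vs A: [7 vs 3, 5 vs 3, 1 vs 4] → B does not strictly dominate A (column Z: 1 ≤ 4)
  B vs C: [7 vs 5, 5 vs 6, 1 vs 7] → B does not strictly dominate C (column Y: 5 ≤ 6)
  C vs A: [5 vs 3, 6 vs 3, 7 vs 4] → C strictly dominates A
  C vs B: [5 vs 7, 6 vs 5, 7 vs 1] → C does not strictly dominate B (column X: 5 ≤ 7)
No single strategy strictly dominates all others → no strictly dominant strategy.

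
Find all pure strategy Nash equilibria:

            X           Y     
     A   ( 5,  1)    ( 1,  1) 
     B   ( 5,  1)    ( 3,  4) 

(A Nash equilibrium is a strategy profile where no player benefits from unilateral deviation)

Nash equilibrium: (A, X), (B, Y)

Work:
Best responses:
  P1 vs X: payoffs [5, 5] → best response A/B (payoff 5)
  P1 vs Y: payoffs [1, 3] → best response B (payoff 3)
  P2 vs A: payoffs [1, 1] → best response X/Y (payoff 1)
  P2 vs B: payoffs [1, 4] → best response Y (payoff 4)
Mutual best responses: (A,X), (B,Y) → Nash equilibria.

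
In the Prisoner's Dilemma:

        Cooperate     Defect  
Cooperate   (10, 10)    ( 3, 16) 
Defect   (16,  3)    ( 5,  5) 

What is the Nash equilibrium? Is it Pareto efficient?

(Defect, Defect) is NE; not Pareto efficient

Work:
Defect dominates Cooperate for both players:
If P2 cooperates: Defect (16) > Cooperate (10)
If P2 defects: Defect (5) > Cooperate (3)
NE: (Defect, Defect) with payoff (5, 5)
But (Cooperate, Cooperate) = (10, 10) Pareto dominates (5, 5)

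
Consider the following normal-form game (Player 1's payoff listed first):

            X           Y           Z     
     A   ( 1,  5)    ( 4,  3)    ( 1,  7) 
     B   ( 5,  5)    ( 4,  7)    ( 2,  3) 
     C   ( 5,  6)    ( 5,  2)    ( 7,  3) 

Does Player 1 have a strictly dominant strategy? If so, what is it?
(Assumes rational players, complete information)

No strictly dominant strategy exists for Player 1

Work:
A strategy strictly dominates another if it gives a strictly higher payoff against every opponent action. Compare each pair of P1's strategies column-by-column:
  A vs B: [1 vs 5, 4 vs 4, 1 vs 2] → A does not strictly dominate B (column X: 1 ≤ 5)
  A vs C: [1 vs 5, 4 vs 5, 1 vs 7] → A does not strictly dominate C (column X: 1 ≤ 5)
  B vs A: [5 vs 1, 4 vs 4, 2 vs 1] → B does not strictly dominate A (column Y: 4 ≤ 4)
  B vs C: [5 vs 5, 4 vs 5, 2 vs 7] → B does not strictly dominate C (column X: 5 ≤ 5)
  C vs A: [5 vs 1, 5 vs 4, 7 vs 1] → C strictly dominates A
  C vs B: [5 vs 5, 5 vs 4, 7 vs 2] → C does not strictly dominate B (column X: 5 ≤ 5)
No single strategy strictly dominates all others → no strictly dominant strategy.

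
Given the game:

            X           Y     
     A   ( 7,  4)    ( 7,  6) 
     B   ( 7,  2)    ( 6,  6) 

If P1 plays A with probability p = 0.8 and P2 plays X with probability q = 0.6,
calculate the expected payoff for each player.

E[P1] = 6.92, E[P2] = 4.56

Work:
E[P1] = p·q·π₁(A,X) + p·(1-q)·π₁(A,Y) + (1-p)·q·π₁(B,X) + (1-p)·(1-q)·π₁(B,Y)
= 0.8·0.6·7 + 0.8·0.4·7 + 0.2·0.6·7 + 0.2·0.4·6
= 6.92

E[P2] = 4.56 (similar calculation)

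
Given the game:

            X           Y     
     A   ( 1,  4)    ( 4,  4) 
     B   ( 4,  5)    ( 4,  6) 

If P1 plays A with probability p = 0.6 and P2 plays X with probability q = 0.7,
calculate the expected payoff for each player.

E[P1] = 2.74, E[P2] = 4.52

Work:
E[P1] = p·q·π₁(A,X) + p·(1-q)·π₁(A,Y) + (1-p)·q·π₁(B,X) + (1-p)·(1-q)·π₁(B,Y)
= 0.6·0.7·1 + 0.6·0.3·4 + 0.4·0.7·4 + 0.4·0.3·4
= 2.74

E[P2] = 4.52 (similar calculation)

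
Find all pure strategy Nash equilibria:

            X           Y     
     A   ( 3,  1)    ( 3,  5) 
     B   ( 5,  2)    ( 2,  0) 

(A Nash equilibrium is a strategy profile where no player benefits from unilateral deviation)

Nash equilibrium: (A, Y), (B, X)

Work:
Best responses:
  P1 vs X: payoffs [3, 5] → best response B (payoff 5)
  P1 vs Y: payoffs [3, 2] → best response A (payoff 3)
  P2 vs A: payoffs [1, 5] → best response Y (payoff 5)
  P2 vs B: payoffs [2, 0] → best response X (payoff 2)
Mutual best responses: (A,Y), (B,X) → Nash equilibria.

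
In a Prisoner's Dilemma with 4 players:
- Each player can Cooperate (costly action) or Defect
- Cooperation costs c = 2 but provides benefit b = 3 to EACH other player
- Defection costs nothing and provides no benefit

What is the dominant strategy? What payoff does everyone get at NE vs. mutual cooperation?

Dominant: Defect; NE payoff = 0; Coop payoff = 7

Work:
Defect dominates (saves cost c = 2, benefit to others is external)
NE: All defect → everyone gets 0
If all cooperate: each receives (3)×3 - 2 = 7
Social dilemma: 7 > 0 but NE gives 0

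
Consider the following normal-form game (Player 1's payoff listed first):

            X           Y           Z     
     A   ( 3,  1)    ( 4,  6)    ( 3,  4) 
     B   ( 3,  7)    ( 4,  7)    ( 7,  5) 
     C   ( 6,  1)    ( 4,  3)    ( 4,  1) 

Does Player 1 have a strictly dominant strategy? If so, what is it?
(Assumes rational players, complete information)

No strictly dominant strategy exists for Player 1

Work:
A strategy strictly dominates another if it gives a strictly higher payoff against every opponent action. Compare each pair of P1's strategies column-by-column:
  A vs B: [3 vs 3, 4 vs 4, 3 vs 7] → A does not strictly dominate B (column X: 3 ≤ 3)
  A vs C: [3 vs 6, 4 vs 4, 3 vs 4] → A does not strictly dominate C (column X: 3 ≤ 6)
  B vs A: [3 vs 3, 4 vs 4, 7 vs 3] → B does not strictly dominate A (column X: 3 ≤ 3)
  B vs C: [3 vs 6, 4 vs 4, 7 vs 4] → B does not strictly dominate C (column X: 3 ≤ 6)
  C vs A: [6 vs 3, 4 vs 4, 4 vs 3] → C does not strictly dominate A (column Y: 4 ≤ 4)
  C vs B: [6 vs 3, 4 vs 4, 4 vs 7] → C does not strictly dominate B (column Y: 4 ≤ 4)
No single strategy strictly dominates all others → no strictly dominant strategy.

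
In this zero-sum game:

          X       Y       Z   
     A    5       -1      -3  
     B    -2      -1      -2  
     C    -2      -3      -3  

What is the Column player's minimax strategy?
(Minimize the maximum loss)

Column should play Z, value = -2

Work:
Column player minimizes Row's maximum payoff:
Column X: max payoff to Row = 5
Column Y: max payoff to Row = -1
Column Z: max payoff to Row = -2
Minimum is -2, achieved by column Z.
Minimax strategy: Z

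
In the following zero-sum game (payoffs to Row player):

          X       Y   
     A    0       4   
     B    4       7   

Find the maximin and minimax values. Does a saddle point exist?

Maximin = 4, Minimax = 4, Saddle: True

Work:
Row minimums: [0, 4] → maximin = 4
Column maximums: [4, 7] → minimax = 4
Saddle point exists! Game value = 4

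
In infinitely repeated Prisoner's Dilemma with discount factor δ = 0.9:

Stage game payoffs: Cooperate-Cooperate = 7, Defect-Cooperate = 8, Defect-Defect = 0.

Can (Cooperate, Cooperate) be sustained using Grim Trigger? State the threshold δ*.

δ* = 0.125; since δ = 0.9 ≥ 0.125, cooperation can be sustained

Work:
For Grim Trigger:
Cooperate forever: 7/(1-δ)
Defect then punished: 8 + 0·δ/(1-δ)
Need: 7/(1-δ) ≥ 8 + 0·δ/(1-δ)
Solving: δ ≥ (T-R)/(T-P) = (8-7)/(8-0) = 0.125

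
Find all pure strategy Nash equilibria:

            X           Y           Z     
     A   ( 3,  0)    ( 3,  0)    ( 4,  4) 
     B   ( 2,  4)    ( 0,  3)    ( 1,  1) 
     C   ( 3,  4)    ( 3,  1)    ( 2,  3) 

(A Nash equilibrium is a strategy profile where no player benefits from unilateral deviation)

Nash equilibrium: (A, Z), (C, X)

Work:
Best responses:
  P1 vs X: payoffs [3, 2, 3] → best response A/C (payoff 3)
  P1 vs Y: payoffs [3, 0, 3] → best response A/C (payoff 3)
  P1 vs Z: payoffs [4, 1, 2] → best response A (payoff 4)
  P2 vs A: payoffs [0, 0, 4] → best response Z (payoff 4)
  P2 vs B: payoffs [4, 3, 1] → best response X (payoff 4)
  P2 vs C: payoffs [4, 1, 3] → best response X (payoff 4)
Mutual best responses: (A,Z), (C,X) → Nash equilibria.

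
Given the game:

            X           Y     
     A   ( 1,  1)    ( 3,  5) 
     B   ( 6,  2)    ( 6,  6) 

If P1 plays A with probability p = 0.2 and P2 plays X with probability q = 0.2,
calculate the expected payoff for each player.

E[P1] = 5.32, E[P2] = 5.0

Work:
E[P1] = p·q·π₁(A,X) + p·(1-q)·π₁(A,Y) + (1-p)·q·π₁(B,X) + (1-p)·(1-q)·π₁(B,Y)
= 0.2·0.2·1 + 0.2·0.8·3 + 0.8·0.2·6 + 0.8·0.8·6
= 5.32

E[P2] = 5.0 (similar calculation)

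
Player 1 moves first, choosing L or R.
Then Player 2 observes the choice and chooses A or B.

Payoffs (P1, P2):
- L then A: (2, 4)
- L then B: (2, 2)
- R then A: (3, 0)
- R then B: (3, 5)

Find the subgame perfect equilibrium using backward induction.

P1 plays R, P2 plays A after L and B after R; Payoff (3, 5)

Work:
Backward induction:
After L: P2 chooses A → P1 gets 2
After R: P2 chooses B → P1 gets 3
P1 chooses R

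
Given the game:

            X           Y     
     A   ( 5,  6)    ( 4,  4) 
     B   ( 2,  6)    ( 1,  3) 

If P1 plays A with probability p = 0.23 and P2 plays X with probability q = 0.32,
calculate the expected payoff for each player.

E[P1] = 2.01, E[P2] = 4.1164

Work:
E[P1] = p·q·π₁(A,X) + p·(1-q)·π₁(A,Y) + (1-p)·q·π₁(B,X) + (1-p)·(1-q)·π₁(B,Y)
= 0.23·0.32·5 + 0.23·0.68·4 + 0.77·0.32·2 + 0.77·0.68·1
= 2.01

E[P2] = 4.1164 (similar calculation)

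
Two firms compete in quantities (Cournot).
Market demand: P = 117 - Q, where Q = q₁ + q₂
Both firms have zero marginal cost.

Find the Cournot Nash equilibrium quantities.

q₁* = q₂* = 39.0; P* = 39.0

Work:
Profit: π_i = P·q_i = (a - q_i - q_j)·q_i
FOC: ∂π_i/∂q_i = a - 2q_i - q_j = 0
Reaction function: q_i = (117 - q_j)/2
Symmetry: q* = 117/3 = 39.0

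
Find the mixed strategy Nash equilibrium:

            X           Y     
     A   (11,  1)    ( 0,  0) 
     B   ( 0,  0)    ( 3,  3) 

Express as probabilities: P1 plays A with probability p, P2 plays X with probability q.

p = 0.75, q = 0.2143

Work:
Find probabilities that make opponent indifferent:
P2 chooses q to make P1 indifferent between A and B
P1 chooses p to make P2 indifferent between X and Y
Mixed NE: P1 plays (A: 0.75, B: 0.25), P2 plays (X: 0.2143, Y: 0.7857)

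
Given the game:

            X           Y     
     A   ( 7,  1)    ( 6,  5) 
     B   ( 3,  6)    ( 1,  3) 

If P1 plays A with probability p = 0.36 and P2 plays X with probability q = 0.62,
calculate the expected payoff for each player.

E[P1] = 3.8168, E[P2] = 4.0176

Work:
E[P1] = p·q·π₁(A,X) + p·(1-q)·π₁(A,Y) + (1-p)·q·π₁(B,X) + (1-p)·(1-q)·π₁(B,Y)
= 0.36·0.62·7 + 0.36·0.38·6 + 0.64·0.62·3 + 0.64·0.38·1
= 3.8168

E[P2] = 4.0176 (similar calculation)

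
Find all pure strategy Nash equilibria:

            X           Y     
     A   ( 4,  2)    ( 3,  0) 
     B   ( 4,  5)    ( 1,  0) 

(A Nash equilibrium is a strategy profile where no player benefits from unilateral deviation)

Nash equilibrium: (A, X), (B, X)

Work:
Best responses:
  P1 vs X: payoffs [4, 4] → best response A/B (payoff 4)
  P1 vs Y: payoffs [3, 1] → best response A (payoff 3)
  P2 vs A: payoffs [2, 0] → best response X (payoff 2)
  P2 vs B: payoffs [5, 0] → best response X (payoff 5)
Mutual best responses: (A,X), (B,X) → Nash equilibria.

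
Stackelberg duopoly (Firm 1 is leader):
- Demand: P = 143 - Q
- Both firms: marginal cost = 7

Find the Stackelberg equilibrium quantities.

q₁* (leader) = 68.0, q₂* (follower) = 34.0

Work:
Follower's reaction: q₂ = (a - c - q₁)/2
Leader substitutes: π₁ = q₁·(a - q₁ - (a-c-q₁)/2 - c)
FOC: q₁* = (143 - 7)/2 = 68.00
Then: q₂* = (143 - 7 - 68.0)/2 = 34.00
Leader has first-mover advantage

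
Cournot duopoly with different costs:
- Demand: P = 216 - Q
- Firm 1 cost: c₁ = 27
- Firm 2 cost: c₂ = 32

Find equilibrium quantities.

q₁* = 64.67, q₂* = 59.67

Work:
Reaction: q₁ = (216 - 27 - q₂)/2
Reaction: q₂ = (216 - 32 - q₁)/2
Solve simultaneously:
q₁* = (216 - 2×27 + 32)/3 = 64.67
q₂* = (216 - 2×32 + 27)/3 = 59.67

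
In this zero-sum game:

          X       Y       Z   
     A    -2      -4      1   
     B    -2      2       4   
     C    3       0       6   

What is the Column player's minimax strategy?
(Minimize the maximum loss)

Column should play Y, value = 2

Work:
Column player minimizes Row's maximum payoff:
Column X: max payoff to Row = 3
Column Y: max payoff to Row = 2
Column Z: max payoff to Row = 6
Minimum is 2, achieved by column Y.
Minimax strategy: Y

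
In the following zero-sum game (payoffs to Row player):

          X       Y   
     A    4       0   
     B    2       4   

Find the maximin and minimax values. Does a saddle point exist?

Maximin = 2, Minimax = 4, Saddle: False

Work:
Row minimums: [0, 2] → maximin = 2
Column maximums: [4, 4] → minimax = 4
No saddle point (maximin ≠ minimax). Mixed strategy needed.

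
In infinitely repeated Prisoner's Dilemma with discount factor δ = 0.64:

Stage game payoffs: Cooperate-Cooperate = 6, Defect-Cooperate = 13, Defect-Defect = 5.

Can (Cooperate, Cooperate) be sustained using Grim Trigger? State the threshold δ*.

δ* = 0.875; since δ = 0.64 < 0.875, cooperation cannot be sustained

Work:
For Grim Trigger:
Cooperate forever: 6/(1-δ)
Defect then punished: 13 + 5·δ/(1-δ)
Need: 6/(1-δ) ≥ 13 + 5·δ/(1-δ)
Solving: δ ≥ (T-R)/(T-P) = (13-6)/(13-5) = 0.875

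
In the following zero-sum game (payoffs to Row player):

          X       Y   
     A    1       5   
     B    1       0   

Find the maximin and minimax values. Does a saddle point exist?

Maximin = 1, Minimax = 1, Saddle: True

Work:
Row minimums: [1, 0] → maximin = 1
Column maximums: [1, 5] → minimax = 1
Saddle point exists! Game value = 1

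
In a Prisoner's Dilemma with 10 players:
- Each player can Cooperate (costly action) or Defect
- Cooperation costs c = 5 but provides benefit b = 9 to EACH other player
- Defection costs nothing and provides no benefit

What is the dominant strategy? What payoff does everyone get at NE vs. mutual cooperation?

Dominant: Defect; NE payoff = 0; Coop payoff = 76

Work:
Defect dominates (saves cost c = 5, benefit to others is external)
NE: All defect → everyone gets 0
If all cooperate: each receives (9)×9 - 5 = 76
Social dilemma: 76 > 0 but NE gives 0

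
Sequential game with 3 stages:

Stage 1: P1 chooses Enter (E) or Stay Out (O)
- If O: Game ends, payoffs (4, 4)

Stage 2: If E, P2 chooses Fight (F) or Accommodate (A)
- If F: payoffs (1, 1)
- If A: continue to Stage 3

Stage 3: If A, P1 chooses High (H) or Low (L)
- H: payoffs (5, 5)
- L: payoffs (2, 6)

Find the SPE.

SPE: (E, A, H); Outcome (5, 5)

Work:
Stage 3: P1 chooses H (5 vs 2)
Stage 2: P2: F->1, A->5 (anticipating H). Choose A
Stage 1: P1: O->4, E->5 (anticipating A, H). Choose E
SPE path: E -> A -> H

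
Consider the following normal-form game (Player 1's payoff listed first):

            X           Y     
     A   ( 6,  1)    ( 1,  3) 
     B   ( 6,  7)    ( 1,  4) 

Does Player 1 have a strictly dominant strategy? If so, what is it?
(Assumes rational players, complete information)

No strictly dominant strategy exists for Player 1

Work:
A strategy strictly dominates another if it gives a strictly higher payoff against every opponent action. Compare each pair of P1's strategies column-by-column:
  A vs B: [6 vs 6, 1 vs 1] → A does not strictly dominate B (column X: 6 ≤ 6)
  B vs A: [6 vs 6, 1 vs 1] → B does not strictly dominate A (column X: 6 ≤ 6)
No single strategy strictly dominates all others → no strictly dominant strategy.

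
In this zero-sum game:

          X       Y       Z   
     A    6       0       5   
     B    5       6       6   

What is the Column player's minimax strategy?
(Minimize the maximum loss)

Column should play X or Y or Z (all achieve the minimum), value = 6

Work:
Column player minimizes Row's maximum payoff:
Column X: max payoff to Row = 6
Column Y: max payoff to Row = 6
Column Z: max payoff to Row = 6
Minimum is 6, achieved by columns X, Y, Z (tied).
Each of X or Y or Z is a minimax strategy.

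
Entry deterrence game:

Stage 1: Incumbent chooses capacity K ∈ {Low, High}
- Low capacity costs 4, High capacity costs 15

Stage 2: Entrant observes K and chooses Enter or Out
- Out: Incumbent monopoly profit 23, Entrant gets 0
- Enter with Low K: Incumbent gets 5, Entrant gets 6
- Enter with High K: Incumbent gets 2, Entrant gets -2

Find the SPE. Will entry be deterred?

SPE: (High, Enter|Low, Out|High); Entry deterred. Incumbent net profit = 8

Work:
After Low K: Entrant enters (6 > 0)
After High K: Entrant stays out (-2 < 0)
Incumbent: Low → 5−4=1, High → 23−15=8
Incumbent chooses High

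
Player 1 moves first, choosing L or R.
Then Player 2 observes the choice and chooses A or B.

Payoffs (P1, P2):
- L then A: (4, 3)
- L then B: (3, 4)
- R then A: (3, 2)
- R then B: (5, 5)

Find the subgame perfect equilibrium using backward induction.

P1 plays R, P2 plays B after L and B after R; Payoff (5, 5)

Work:
Backward induction:
After L: P2 chooses B → P1 gets 3
After R: P2 chooses B → P1 gets 5
P1 chooses R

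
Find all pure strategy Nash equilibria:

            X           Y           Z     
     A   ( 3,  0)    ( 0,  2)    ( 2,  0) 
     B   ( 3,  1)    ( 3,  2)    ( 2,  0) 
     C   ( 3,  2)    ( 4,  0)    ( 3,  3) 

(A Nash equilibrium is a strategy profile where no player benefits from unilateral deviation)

Nash equilibrium: (C, Z)

Work:
Best responses:
  P1 vs X: payoffs [3, 3, 3] → best response A/B/C (payoff 3)
  P1 vs Y: payoffs [0, 3, 4] → best response C (payoff 4)
  P1 vs Z: payoffs [2, 2, 3] → best response C (payoff 3)
  P2 vs A: payoffs [0, 2, 0] → best response Y (payoff 2)
  P2 vs B: payoffs [1, 2, 0] → best response Y (payoff 2)
  P2 vs C: payoffs [2, 0, 3] → best response Z (payoff 3)
Mutual best responses: (C,Z) → Nash equilibria.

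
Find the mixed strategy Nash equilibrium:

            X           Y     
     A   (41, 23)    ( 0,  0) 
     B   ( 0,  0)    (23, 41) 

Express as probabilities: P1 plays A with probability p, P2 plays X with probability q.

p = 0.6406, q = 0.3594

Work:
Find probabilities that make opponent indifferent:
P2 chooses q to make P1 indifferent between A and B
P1 chooses p to make P2 indifferent between X and Y
Mixed NE: P1 plays (A: 0.6406, B: 0.3594), P2 plays (X: 0.3594, Y: 0.6406)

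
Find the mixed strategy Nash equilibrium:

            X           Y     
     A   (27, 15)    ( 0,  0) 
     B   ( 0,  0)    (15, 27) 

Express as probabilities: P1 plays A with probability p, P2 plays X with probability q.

p = 0.6429, q = 0.3571

Work:
Find probabilities that make opponent indifferent:
P2 chooses q to make P1 indifferent between A and B
P1 chooses p to make P2 indifferent between X and Y
Mixed NE: P1 plays (A: 0.6429, B: 0.3571), P2 plays (X: 0.3571, Y: 0.6429)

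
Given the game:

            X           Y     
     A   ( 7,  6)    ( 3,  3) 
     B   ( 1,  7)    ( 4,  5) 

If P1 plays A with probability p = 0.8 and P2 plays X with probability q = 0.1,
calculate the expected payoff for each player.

E[P1] = 3.46, E[P2] = 3.68

Work:
E[P1] = p·q·π₁(A,X) + p·(1-q)·π₁(A,Y) + (1-p)·q·π₁(B,X) + (1-p)·(1-q)·π₁(B,Y)
= 0.8·0.1·7 + 0.8·0.9·3 + 0.2·0.1·1 + 0.2·0.9·4
= 3.46

E[P2] = 3.68 (similar calculation)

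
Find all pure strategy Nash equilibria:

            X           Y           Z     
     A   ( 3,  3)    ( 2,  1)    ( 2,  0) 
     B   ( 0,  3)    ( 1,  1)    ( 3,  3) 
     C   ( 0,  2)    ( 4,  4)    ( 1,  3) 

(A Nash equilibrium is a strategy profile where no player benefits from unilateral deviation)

Nash equilibrium: (A, X), (B, Z), (C, Y)

Work:
Best responses:
  P1 vs X: payoffs [3, 0, 0] → best response A (payoff 3)
  P1 vs Y: payoffs [2, 1, 4] → best response C (payoff 4)
  P1 vs Z: payoffs [2, 3, 1] → best response B (payoff 3)
  P2 vs A: payoffs [3, 1, 0] → best response X (payoff 3)
  P2 vs B: payoffs [3, 1, 3] → best response X/Z (payoff 3)
  P2 vs C: payoffs [2, 4, 3] → best response Y (payoff 4)
Mutual best responses: (A,X), (B,Z), (C,Y) → Nash equilibria.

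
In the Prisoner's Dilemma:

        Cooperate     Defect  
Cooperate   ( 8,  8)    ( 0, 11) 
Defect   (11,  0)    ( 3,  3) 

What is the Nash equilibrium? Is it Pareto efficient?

(Defect, Defect) is NE; not Pareto efficient

Work:
Defect dominates Cooperate for both players:
If P2 cooperates: Defect (11) > Cooperate (8)
If P2 defects: Defect (3) > Cooperate (0)
NE: (Defect, Defect) with payoff (3, 3)
But (Cooperate, Cooperate) = (8, 8) Pareto dominates (3, 3)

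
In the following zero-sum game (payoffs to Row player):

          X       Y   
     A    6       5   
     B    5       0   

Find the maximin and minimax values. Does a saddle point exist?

Maximin = 5, Minimax = 5, Saddle: True

Work:
Row minimums: [5, 0] → maximin = 5
Column maximums: [6, 5] → minimax = 5
Saddle point exists! Game value = 5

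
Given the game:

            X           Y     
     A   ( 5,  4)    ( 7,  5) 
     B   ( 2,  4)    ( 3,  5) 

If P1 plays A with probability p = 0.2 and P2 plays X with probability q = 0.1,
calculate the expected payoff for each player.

E[P1] = 3.68, E[P2] = 4.9

Work:
E[P1] = p·q·π₁(A,X) + p·(1-q)·π₁(A,Y) + (1-p)·q·π₁(B,X) + (1-p)·(1-q)·π₁(B,Y)
= 0.2·0.1·5 + 0.2·0.9·7 + 0.8·0.1·2 + 0.8·0.9·3
= 3.68

E[P2] = 4.9 (similar calculation)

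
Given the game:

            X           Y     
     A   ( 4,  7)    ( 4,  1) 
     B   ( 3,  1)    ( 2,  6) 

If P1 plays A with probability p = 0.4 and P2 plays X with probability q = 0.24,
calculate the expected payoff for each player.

E[P1] = 2.944, E[P2] = 3.856

Work:
E[P1] = p·q·π₁(A,X) + p·(1-q)·π₁(A,Y) + (1-p)·q·π₁(B,X) + (1-p)·(1-q)·π₁(B,Y)
= 0.4·0.24·4 + 0.4·0.76·4 + 0.6·0.24·3 + 0.6·0.76·2
= 2.944

E[P2] = 3.856 (similar calculation)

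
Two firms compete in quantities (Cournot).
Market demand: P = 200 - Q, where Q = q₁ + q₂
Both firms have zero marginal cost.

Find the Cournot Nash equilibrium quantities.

q₁* = q₂* = 66.67; P* = 66.67

Work:
Profit: π_i = P·q_i = (a - q_i - q_j)·q_i
FOC: ∂π_i/∂q_i = a - 2q_i - q_j = 0
Reaction function: q_i = (200 - q_j)/2
Symmetry: q* = 200/3 = 66.67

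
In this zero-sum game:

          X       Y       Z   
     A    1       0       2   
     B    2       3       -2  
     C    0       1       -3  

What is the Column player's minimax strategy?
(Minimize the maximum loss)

Column should play X or Z (all achieve the minimum), value = 2

Work:
Column player minimizes Row's maximum payoff:
Column X: max payoff to Row = 2
Column Y: max payoff to Row = 3
Column Z: max payoff to Row = 2
Minimum is 2, achieved by columns X, Z (tied).
Each of X or Z is a minimax strategy.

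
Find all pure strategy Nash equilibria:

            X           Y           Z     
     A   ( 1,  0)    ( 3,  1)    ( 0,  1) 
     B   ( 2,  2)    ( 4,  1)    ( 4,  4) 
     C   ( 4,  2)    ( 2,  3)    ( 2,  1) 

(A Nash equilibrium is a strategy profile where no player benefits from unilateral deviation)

Nash equilibrium: (B, Z)

Work:
Best responses:
  P1 vs X: payoffs [1, 2, 4] → best response C (payoff 4)
  P1 vs Y: payoffs [3, 4, 2] → best response B (payoff 4)
  P1 vs Z: payoffs [0, 4, 2] → best response B (payoff 4)
  P2 vs A: payoffs [0, 1, 1] → best response Y/Z (payoff 1)
  P2 vs B: payoffs [2, 1, 4] → best response Z (payoff 4)
  P2 vs C: payoffs [2, 3, 1] → best response Y (payoff 3)
Mutual best responses: (B,Z) → Nash equilibria.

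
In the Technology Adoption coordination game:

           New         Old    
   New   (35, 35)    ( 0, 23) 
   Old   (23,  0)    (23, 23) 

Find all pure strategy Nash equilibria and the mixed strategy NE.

Pure NE: (New, New) and (Old, Old); Mixed NE: p = 0.6571, q = 0.6571

Work:
Check pure NE:
(New, New): (35, 35) - no unilateral deviation beneficial
(Old, Old): (23, 23) - no unilateral deviation beneficial
Mixed NE: P1 plays New with p = 0.6571, P2 plays New with q = 0.6571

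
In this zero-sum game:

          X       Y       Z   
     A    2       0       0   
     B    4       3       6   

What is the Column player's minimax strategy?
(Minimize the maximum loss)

Column should play Y, value = 3

Work:
Column player minimizes Row's maximum payoff:
Column X: max payoff to Row = 4
Column Y: max payoff to Row = 3
Column Z: max payoff to Row = 6
Minimum is 3, achieved by column Y.
Minimax strategy: Y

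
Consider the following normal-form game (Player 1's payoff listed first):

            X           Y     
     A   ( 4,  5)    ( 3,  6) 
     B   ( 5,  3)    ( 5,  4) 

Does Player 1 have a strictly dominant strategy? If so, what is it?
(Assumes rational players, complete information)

Yes, Player 1's strictly dominant strategy is B

Work:
A strategy strictly dominates another if it gives a strictly higher payoff against every opponent action. Compare each pair of P1's strategies column-by-column:
  A vs B: [4 vs 5, 3 vs 5] → A does not strictly dominate B (column X: 4 ≤ 5)
  B vs A: [5 vs 4, 5 vs 3] → B strictly dominates A
B strictly dominates every other strategy → strictly dominant.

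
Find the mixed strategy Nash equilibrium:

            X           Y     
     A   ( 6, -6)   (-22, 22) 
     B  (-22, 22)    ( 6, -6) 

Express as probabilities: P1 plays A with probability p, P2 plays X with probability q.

p = 0.5, q = 0.5

Work:
Find probabilities that make opponent indifferent:
P2 chooses q to make P1 indifferent between A and B
P1 chooses p to make P2 indifferent between X and Y
Mixed NE: P1 plays (A: 0.5, B: 0.5), P2 plays (X: 0.5, Y: 0.5)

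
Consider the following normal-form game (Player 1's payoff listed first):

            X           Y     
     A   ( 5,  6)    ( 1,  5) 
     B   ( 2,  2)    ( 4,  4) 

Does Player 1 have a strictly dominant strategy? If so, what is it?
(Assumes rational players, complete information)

No strictly dominant strategy exists for Player 1

Work:
A strategy strictly dominates another if it gives a strictly higher payoff against every opponent action. Compare each pair of P1's strategies column-by-column:
  A vs B: [5 vs 2, 1 vs 4] → A does not strictly dominate B (column Y: 1 ≤ 4)
  B vs A: [2 vs 5, 4 vs 1] → B does not strictly dominate A (column X: 2 ≤ 5)
No single strategy strictly dominates all others → no strictly dominant strategy.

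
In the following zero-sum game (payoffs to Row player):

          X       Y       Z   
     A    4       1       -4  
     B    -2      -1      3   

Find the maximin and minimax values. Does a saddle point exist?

Maximin = -2, Minimax = 1, Saddle: False

Work:
Row minimums: [-4, -2] → maximin = -2
Column maximums: [4, 1, 3] → minimax = 1
No saddle point (maximin ≠ minimax). Mixed strategy needed.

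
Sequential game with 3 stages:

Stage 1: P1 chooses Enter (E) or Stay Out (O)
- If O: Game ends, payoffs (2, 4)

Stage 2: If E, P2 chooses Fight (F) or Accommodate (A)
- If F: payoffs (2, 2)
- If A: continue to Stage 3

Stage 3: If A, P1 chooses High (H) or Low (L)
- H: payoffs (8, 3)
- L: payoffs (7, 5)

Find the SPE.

SPE: (E, A, H); Outcome (8, 3)

Work:
Stage 3: P1 chooses H (8 vs 7)
Stage 2: P2: F->2, A->3 (anticipating H). Choose A
Stage 1: P1: O->2, E->8 (anticipating A, H). Choose E
SPE path: E -> A -> H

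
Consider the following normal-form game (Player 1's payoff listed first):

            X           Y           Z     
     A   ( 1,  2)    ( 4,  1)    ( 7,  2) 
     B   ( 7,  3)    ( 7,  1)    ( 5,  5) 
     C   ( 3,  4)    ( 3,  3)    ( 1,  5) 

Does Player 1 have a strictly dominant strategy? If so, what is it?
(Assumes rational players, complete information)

No strictly dominant strategy exists for Player 1

Work:
A strategy strictly dominates another if it gives a strictly higher payoff against every opponent action. Compare each pair of P1's strategies column-by-column:
  A vs B: [1 vs 7, 4 vs 7, 7 vs 5] → A does not strictly dominate B (column X: 1 ≤ 7)
  A vs C: [1 vs 3, 4 vs 3, 7 vs 1] → A does not strictly dominate C (column X: 1 ≤ 3)
  B vs A: [7 vs 1, 7 vs 4, 5 vs 7] → B does not strictly dominate A (column Z: 5 ≤ 7)
  B vs C: [7 vs 3, 7 vs 3, 5 vs 1] → B strictly dominates C
  C vs A: [3 vs 1, 3 vs 4, 1 vs 7] → C does not strictly dominate A (column Y: 3 ≤ 4)
  C vs B: [3 vs 7, 3 vs 7, 1 vs 5] → C does not strictly dominate B (column X: 3 ≤ 7)
No single strategy strictly dominates all others → no strictly dominant strategy.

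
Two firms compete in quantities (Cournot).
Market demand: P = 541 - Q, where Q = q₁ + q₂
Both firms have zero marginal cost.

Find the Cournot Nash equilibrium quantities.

q₁* = q₂* = 180.33; P* = 180.33

Work:
Profit: π_i = P·q_i = (a - q_i - q_j)·q_i
FOC: ∂π_i/∂q_i = a - 2q_i - q_j = 0
Reaction function: q_i = (541 - q_j)/2
Symmetry: q* = 541/3 = 180.33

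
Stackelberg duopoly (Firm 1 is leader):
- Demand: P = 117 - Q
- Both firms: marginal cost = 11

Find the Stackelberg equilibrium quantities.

q₁* (leader) = 53.0, q₂* (follower) = 26.5

Work:
Follower's reaction: q₂ = (a - c - q₁)/2
Leader substitutes: π₁ = q₁·(a - q₁ - (a-c-q₁)/2 - c)
FOC: q₁* = (117 - 11)/2 = 53.00
Then: q₂* = (117 - 11 - 53.0)/2 = 26.50
Leader has first-mover advantage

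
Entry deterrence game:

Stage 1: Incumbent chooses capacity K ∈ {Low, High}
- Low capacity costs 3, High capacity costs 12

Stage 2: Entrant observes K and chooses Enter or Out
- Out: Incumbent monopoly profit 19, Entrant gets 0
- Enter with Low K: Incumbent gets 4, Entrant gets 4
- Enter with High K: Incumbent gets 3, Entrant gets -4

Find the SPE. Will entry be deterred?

SPE: (High, Enter|Low, Out|High); Entry deterred. Incumbent net profit = 7

Work:
After Low K: Entrant enters (4 > 0)
After High K: Entrant stays out (-4 < 0)
Incumbent: Low → 4−3=1, High → 19−12=7
Incumbent chooses High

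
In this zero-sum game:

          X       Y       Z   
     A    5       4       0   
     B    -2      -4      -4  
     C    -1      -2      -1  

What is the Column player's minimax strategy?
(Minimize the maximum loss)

Column should play Z, value = 0

Work:
Column player minimizes Row's maximum payoff:
Column X: max payoff to Row = 5
Column Y: max payoff to Row = 4
Column Z: max payoff to Row = 0
Minimum is 0, achieved by column Z.
Minimax strategy: Z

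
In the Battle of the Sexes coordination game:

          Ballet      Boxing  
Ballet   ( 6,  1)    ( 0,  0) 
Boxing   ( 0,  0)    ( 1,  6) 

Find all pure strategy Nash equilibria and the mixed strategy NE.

Pure NE: (Ballet, Ballet) and (Boxing, Boxing); Mixed NE: p = 0.8571, q = 0.1429

Work:
Check pure NE:
(Ballet, Ballet): (6, 1) - no unilateral deviation beneficial
(Boxing, Boxing): (1, 6) - no unilateral deviation beneficial
Mixed NE: P1 plays Ballet with p = 0.8571, P2 plays Ballet with q = 0.1429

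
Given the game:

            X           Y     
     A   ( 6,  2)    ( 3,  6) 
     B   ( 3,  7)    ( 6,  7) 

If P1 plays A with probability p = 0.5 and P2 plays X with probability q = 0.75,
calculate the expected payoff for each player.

E[P1] = 4.5, E[P2] = 5.0

Work:
E[P1] = p·q·π₁(A,X) + p·(1-q)·π₁(A,Y) + (1-p)·q·π₁(B,X) + (1-p)·(1-q)·π₁(B,Y)
= 0.5·0.75·6 + 0.5·0.25·3 + 0.5·0.75·3 + 0.5·0.25·6
= 4.5

E[P2] = 5.0 (similar calculation)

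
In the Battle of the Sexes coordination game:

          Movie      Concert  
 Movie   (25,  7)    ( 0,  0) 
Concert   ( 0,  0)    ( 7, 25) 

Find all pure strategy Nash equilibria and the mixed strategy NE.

Pure NE: (Movie, Movie) and (Concert, Concert); Mixed NE: p = 0.7812, q = 0.2188

Work:
Check pure NE:
(Movie, Movie): (25, 7) - no unilateral deviation beneficial
(Concert, Concert): (7, 25) - no unilateral deviation beneficial
Mixed NE: P1 plays Movie with p = 0.7812, P2 plays Movie with q = 0.2188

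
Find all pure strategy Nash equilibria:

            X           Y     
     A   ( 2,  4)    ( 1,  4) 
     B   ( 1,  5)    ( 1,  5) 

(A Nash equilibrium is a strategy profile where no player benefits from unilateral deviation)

Nash equilibrium: (A, X), (A, Y), (B, Y)

Work:
Best responses:
  P1 vs X: payoffs [2, 1] → best response A (payoff 2)
  P1 vs Y: payoffs [1, 1] → best response A/B (payoff 1)
  P2 vs A: payoffs [4, 4] → best response X/Y (payoff 4)
  P2 vs B: payoffs [5, 5] → best response X/Y (payoff 5)
Mutual best responses: (A,X), (A,Y), (B,Y) → Nash equilibria.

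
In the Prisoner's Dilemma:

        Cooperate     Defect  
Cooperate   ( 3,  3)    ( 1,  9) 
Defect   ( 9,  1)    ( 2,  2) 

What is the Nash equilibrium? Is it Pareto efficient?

(Defect, Defect) is NE; not Pareto efficient

Work:
Defect dominates Cooperate for both players:
If P2 cooperates: Defect (9) > Cooperate (3)
If P2 defects: Defect (2) > Cooperate (1)
NE: (Defect, Defect) with payoff (2, 2)
But (Cooperate, Cooperate) = (3, 3) Pareto dominates (2, 2)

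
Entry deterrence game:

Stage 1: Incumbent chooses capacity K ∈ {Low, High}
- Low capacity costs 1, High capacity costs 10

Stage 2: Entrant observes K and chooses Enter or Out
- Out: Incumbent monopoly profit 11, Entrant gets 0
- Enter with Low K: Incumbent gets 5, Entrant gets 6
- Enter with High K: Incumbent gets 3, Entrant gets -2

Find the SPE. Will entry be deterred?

SPE: (Low, Enter|Low, Out|High); Entry not deterred. Incumbent net profit = 4, Entrant gets 6

Work:
After Low K: Entrant enters (6 > 0)
After High K: Entrant stays out (-2 < 0)
Incumbent: Low → 5−1=4, High → 11−10=1
Incumbent chooses Low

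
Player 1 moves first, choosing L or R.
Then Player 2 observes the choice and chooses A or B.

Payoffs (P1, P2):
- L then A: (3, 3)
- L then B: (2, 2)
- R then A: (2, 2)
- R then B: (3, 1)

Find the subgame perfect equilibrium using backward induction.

P1 plays L, P2 plays A after L and A after R; Payoff (3, 3)

Work:
Backward induction:
After L: P2 chooses A → P1 gets 3
After R: P2 chooses A → P1 gets 2
P1 chooses L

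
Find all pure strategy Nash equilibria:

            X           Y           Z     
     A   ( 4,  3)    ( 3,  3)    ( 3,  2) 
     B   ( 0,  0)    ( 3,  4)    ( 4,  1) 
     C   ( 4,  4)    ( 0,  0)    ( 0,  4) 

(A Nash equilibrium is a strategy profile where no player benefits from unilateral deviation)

Nash equilibrium: (A, X), (A, Y), (B, Y), (C, X)

Work:
Best responses:
  P1 vs X: payoffs [4, 0, 4] → best response A/C (payoff 4)
  P1 vs Y: payoffs [3, 3, 0] → best response A/B (payoff 3)
  P1 vs Z: payoffs [3, 4, 0] → best response B (payoff 4)
  P2 vs A: payoffs [3, 3, 2] → best response X/Y (payoff 3)
  P2 vs B: payoffs [0, 4, 1] → best response Y (payoff 4)
  P2 vs C: payoffs [4, 0, 4] → best response X/Z (payoff 4)
Mutual best responses: (A,X), (A,Y), (B,Y), (C,X) → Nash equilibria.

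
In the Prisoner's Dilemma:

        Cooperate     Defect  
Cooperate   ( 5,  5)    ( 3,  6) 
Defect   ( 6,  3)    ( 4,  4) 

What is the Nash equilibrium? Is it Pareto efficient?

(Defect, Defect) is NE; not Pareto efficient

Work:
Defect dominates Cooperate for both players:
If P2 cooperates: Defect (6) > Cooperate (5)
If P2 defects: Defect (4) > Cooperate (3)
NE: (Defect, Defect) with payoff (4, 4)
But (Cooperate, Cooperate) = (5, 5) Pareto dominates (4, 4)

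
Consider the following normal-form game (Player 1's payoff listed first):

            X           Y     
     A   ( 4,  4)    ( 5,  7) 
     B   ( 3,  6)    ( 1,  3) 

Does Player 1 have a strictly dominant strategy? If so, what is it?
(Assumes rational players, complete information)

Yes, Player 1's strictly dominant strategy is A

Work:
A strategy strictly dominates another if it gives a strictly higher payoff against every opponent action. Compare each pair of P1's strategies column-by-column:
  A vs B: [4 vs 3, 5 vs 1] → A strictly dominates B
  B vs A: [3 vs 4, 1 vs 5] → B does not strictly dominate A (column X: 3 ≤ 4)
A strictly dominates every other strategy → strictly dominant.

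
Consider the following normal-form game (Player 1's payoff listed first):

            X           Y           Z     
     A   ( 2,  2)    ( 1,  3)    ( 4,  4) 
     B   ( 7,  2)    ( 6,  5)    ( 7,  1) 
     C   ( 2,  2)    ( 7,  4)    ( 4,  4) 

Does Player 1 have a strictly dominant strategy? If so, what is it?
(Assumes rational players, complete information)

No strictly dominant strategy exists for Player 1

Work:
A strategy strictly dominates another if it gives a strictly higher payoff against every opponent action. Compare each pair of P1's strategies column-by-column:
  A vs B: [2 vs 7, 1 vs 6, 4 vs 7] → A does not strictly dominate B (column X: 2 ≤ 7)
  A vs C: [2 vs 2, 1 vs 7, 4 vs 4] → A does not strictly dominate C (column X: 2 ≤ 2)
  B vs A: [7 vs 2, 6 vs 1, 7 vs 4] → B strictly dominates A
  B vs C: [7 vs 2, 6 vs 7, 7 vs 4] → B does not strictly dominate C (column Y: 6 ≤ 7)
  C vs A: [2 vs 2, 7 vs 1, 4 vs 4] → C does not strictly dominate A (column X: 2 ≤ 2)
  C vs B: [2 vs 7, 7 vs 6, 4 vs 7] → C does not strictly dominate B (column X: 2 ≤ 7)
No single strategy strictly dominates all others → no strictly dominant strategy.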